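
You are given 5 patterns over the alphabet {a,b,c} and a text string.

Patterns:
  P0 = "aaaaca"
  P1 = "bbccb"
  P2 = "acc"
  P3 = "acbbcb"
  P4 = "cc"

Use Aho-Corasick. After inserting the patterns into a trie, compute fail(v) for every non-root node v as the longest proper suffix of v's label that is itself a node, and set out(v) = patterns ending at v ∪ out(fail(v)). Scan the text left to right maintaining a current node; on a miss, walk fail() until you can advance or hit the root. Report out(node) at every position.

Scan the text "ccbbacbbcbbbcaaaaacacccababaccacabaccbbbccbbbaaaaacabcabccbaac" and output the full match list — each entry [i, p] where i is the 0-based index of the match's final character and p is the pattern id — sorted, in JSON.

Build:
Trie nodes:
  n0 'ε': a→1 b→7 c→18
  n1 'a': a→2 c→12
  n2 'aa': a→3
  n3 'aaa': a→4
  n4 'aaaa': c→5
  n5 'aaaac': a→6
  n6 'aaaaca': ·  [P0 ends]
  n7 'b': b→8
  n8 'bb': c→9
  n9 'bbc': c→10
  n10 'bbcc': b→11
  n11 'bbccb': ·  [P1 ends]
  n12 'ac': b→14 c→13
  n13 'acc': ·  [P2 ends]
  n14 'acb': b→15
  n15 'acbb': c→16
  n16 'acbbc': b→17
  n17 'acbbcb': ·  [P3 ends]
  n18 'c': c→19
  n19 'cc': ·  [P4 ends]

Failure links (BFS by depth):
  fail(1) 'a': from fail(0)=0 chase 'a': 0 ⇒ 0;  out=∅∪out(0)=∅
  fail(7) 'b': from fail(0)=0 chase 'b': 0 ⇒ 0;  out=∅∪out(0)=∅
  fail(18) 'c': from fail(0)=0 chase 'c': 0 ⇒ 0;  out=∅∪out(0)=∅
  fail(2) 'aa': from fail(1)=0 chase 'a': 0 ⇒ 1;  out=∅∪out(1)=∅
  fail(8) 'bb': from fail(7)=0 chase 'b': 0 ⇒ 7;  out=∅∪out(7)=∅
  fail(12) 'ac': from fail(1)=0 chase 'c': 0 ⇒ 18;  out=∅∪out(18)=∅
  fail(19) 'cc': from fail(18)=0 chase 'c': 0 ⇒ 18;  out={4}∪out(18)={4}
  fail(3) 'aaa': from fail(2)=1 chase 'a': 1 ⇒ 2;  out=∅∪out(2)=∅
  fail(9) 'bbc': from fail(8)=7 chase 'c': 7→0 ⇒ 18;  out=∅∪out(18)=∅
  fail(13) 'acc': from fail(12)=18 chase 'c': 18 ⇒ 19;  out={2}∪out(19)={2,4}
  fail(14) 'acb': from fail(12)=18 chase 'b': 18→0 ⇒ 7;  out=∅∪out(7)=∅
  fail(4) 'aaaa': from fail(3)=2 chase 'a': 2 ⇒ 3;  out=∅∪out(3)=∅
  fail(10) 'bbcc': from fail(9)=18 chase 'c': 18 ⇒ 19;  out=∅∪out(19)={4}
  fail(15) 'acbb': from fail(14)=7 chase 'b': 7 ⇒ 8;  out=∅∪out(8)=∅
  fail(5) 'aaaac': from fail(4)=3 chase 'c': 3→2→1 ⇒ 12;  out=∅∪out(12)=∅
  fail(11) 'bbccb': from fail(10)=19 chase 'b': 19→18→0 ⇒ 7;  out={1}∪out(7)={1}
  fail(16) 'acbbc': from fail(15)=8 chase 'c': 8 ⇒ 9;  out=∅∪out(9)=∅
  fail(6) 'aaaaca': from fail(5)=12 chase 'a': 12→18→0 ⇒ 1;  out={0}∪out(1)={0}
  fail(17) 'acbbcb': from fail(16)=9 chase 'b': 9→18→0 ⇒ 7;  out={3}∪out(7)={3}

Scan:
[0] read 'c'  n0⇒n18
[1] read 'c'  n18⇒n19  emit P4@[0:1]
[2] read 'b'  n19⇒n7 (fail-walked)
[3] read 'b'  n7⇒n8
[4] read 'a'  n8⇒n1 (fail-walked)
[5] read 'c'  n1⇒n12
[6] read 'b'  n12⇒n14
[7] read 'b'  n14⇒n15
[8] read 'c'  n15⇒n16
[9] read 'b'  n16⇒n17  emit P3@[4:9]
[10] read 'b'  n17⇒n8 (fail-walked)
[11] read 'b'  n8⇒n8 (fail-walked)
[12] read 'c'  n8⇒n9
[13] read 'a'  n9⇒n1 (fail-walked)
[14] read 'a'  n1⇒n2
[15] read 'a'  n2⇒n3
[16] read 'a'  n3⇒n4
[17] read 'a'  n4⇒n4 (fail-walked)
[18] read 'c'  n4⇒n5
[19] read 'a'  n5⇒n6  emit P0@[14:19]
[20] read 'c'  n6⇒n12 (fail-walked)
[21] read 'c'  n12⇒n13  emit P2@[19:21],P4@[20:21]
[22] read 'c'  n13⇒n19 (fail-walked)  emit P4@[21:22]
[23] read 'a'  n19⇒n1 (fail-walked)
[24] read 'b'  n1⇒n7 (fail-walked)
[25] read 'a'  n7⇒n1 (fail-walked)
[26] read 'b'  n1⇒n7 (fail-walked)
[27] read 'a'  n7⇒n1 (fail-walked)
[28] read 'c'  n1⇒n12
[29] read 'c'  n12⇒n13  emit P2@[27:29],P4@[28:29]
[30] read 'a'  n13⇒n1 (fail-walked)
[31] read 'c'  n1⇒n12
[32] read 'a'  n12⇒n1 (fail-walked)
[33] read 'b'  n1⇒n7 (fail-walked)
[34] read 'a'  n7⇒n1 (fail-walked)
[35] read 'c'  n1⇒n12
[36] read 'c'  n12⇒n13  emit P2@[34:36],P4@[35:36]
[37] read 'b'  n13⇒n7 (fail-walked)
[38] read 'b'  n7⇒n8
[39] read 'b'  n8⇒n8 (fail-walked)
[40] read 'c'  n8⇒n9
[41] read 'c'  n9⇒n10  emit P4@[40:41]
[42] read 'b'  n10⇒n11  emit P1@[38:42]
[43] read 'b'  n11⇒n8 (fail-walked)
[44] read 'b'  n8⇒n8 (fail-walked)
[45] read 'a'  n8⇒n1 (fail-walked)
[46] read 'a'  n1⇒n2
[47] read 'a'  n2⇒n3
[48] read 'a'  n3⇒n4
[49] read 'a'  n4⇒n4 (fail-walked)
[50] read 'c'  n4⇒n5
[51] read 'a'  n5⇒n6  emit P0@[46:51]
[52] read 'b'  n6⇒n7 (fail-walked)
[53] read 'c'  n7⇒n18 (fail-walked)
[54] read 'a'  n18⇒n1 (fail-walked)
[55] read 'b'  n1⇒n7 (fail-walked)
[56] read 'c'  n7⇒n18 (fail-walked)
[57] read 'c'  n18⇒n19  emit P4@[56:57]
[58] read 'b'  n19⇒n7 (fail-walked)
[59] read 'a'  n7⇒n1 (fail-walked)
[60] read 'a'  n1⇒n2
[61] read 'c'  n2⇒n12 (fail-walked)

Result: [[1,4],[9,3],[19,0],[21,2],[21,4],[22,4],[29,2],[29,4],[36,2],[36,4],[41,4],[42,1],[51,0],[57,4]]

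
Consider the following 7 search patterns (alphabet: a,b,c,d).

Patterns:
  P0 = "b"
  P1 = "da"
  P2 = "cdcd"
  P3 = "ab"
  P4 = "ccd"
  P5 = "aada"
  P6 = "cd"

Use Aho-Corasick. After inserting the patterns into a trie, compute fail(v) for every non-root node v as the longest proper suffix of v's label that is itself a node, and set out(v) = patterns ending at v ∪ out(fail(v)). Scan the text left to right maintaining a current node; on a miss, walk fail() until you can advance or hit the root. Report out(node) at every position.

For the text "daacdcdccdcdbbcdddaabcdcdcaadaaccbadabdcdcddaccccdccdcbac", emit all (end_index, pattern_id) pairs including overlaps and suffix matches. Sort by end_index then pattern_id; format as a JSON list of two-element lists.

Build:
Trie (insert patterns):
  0='ε' goto a→8 b→1 c→4 d→2
  1='b' goto ·  ←P0
  2='d' goto a→3
  3='da' goto ·  ←P1
  4='c' goto c→10 d→5
  5='cd' goto c→6  ←P6
  6='cdc' goto d→7
  7='cdcd' goto ·  ←P2
  8='a' goto a→12 b→9
  9='ab' goto ·  ←P3
  10='cc' goto d→11
  11='ccd' goto ·  ←P4
  12='aa' goto d→13
  13='aad' goto a→14
  14='aada' goto ·  ←P5

BFS fail/out derivation:
  n1('b'): parent n0 fail=0; on 'b' 0 → fail=0;  out {0}∪∅={0}
  n2('d'): parent n0 fail=0; on 'd' 0 → fail=0;  out ∅∪∅=∅
  n4('c'): parent n0 fail=0; on 'c' 0 → fail=0;  out ∅∪∅=∅
  n8('a'): parent n0 fail=0; on 'a' 0 → fail=0;  out ∅∪∅=∅
  n3('da'): parent n2 fail=0; on 'a' 0 → fail=8;  out {1}∪∅={1}
  n5('cd'): parent n4 fail=0; on 'd' 0 → fail=2;  out {6}∪∅={6}
  n9('ab'): parent n8 fail=0; on 'b' 0 → fail=1;  out {3}∪{0}={0,3}
  n10('cc'): parent n4 fail=0; on 'c' 0 → fail=4;  out ∅∪∅=∅
  n12('aa'): parent n8 fail=0; on 'a' 0 → fail=8;  out ∅∪∅=∅
  n6('cdc'): parent n5 fail=2; on 'c' 2→0 → fail=4;  out ∅∪∅=∅
  n11('ccd'): parent n10 fail=4; on 'd' 4 → fail=5;  out {4}∪{6}={4,6}
  n13('aad'): parent n12 fail=8; on 'd' 8→0 → fail=2;  out ∅∪∅=∅
  n7('cdcd'): parent n6 fail=4; on 'd' 4 → fail=5;  out {2}∪{6}={2,6}
  n14('aada'): parent n13 fail=2; on 'a' 2 → fail=3;  out {5}∪{1}={1,5}

Run:
[0] read 'd'  n0⇒n2
[1] read 'a'  n2⇒n3  emit P1@[0:1]
[2] read 'a'  n3⇒n12 ·f
[3] read 'c'  n12⇒n4 ·f
[4] read 'd'  n4⇒n5  emit P6@[3:4]
[5] read 'c'  n5⇒n6
[6] read 'd'  n6⇒n7  emit P2@[3:6],P6@[5:6]
[7] read 'c'  n7⇒n6 ·f
[8] read 'c'  n6⇒n10 ·f
[9] read 'd'  n10⇒n11  emit P4@[7:9],P6@[8:9]
[10] read 'c'  n11⇒n6 ·f
[11] read 'd'  n6⇒n7  emit P2@[8:11],P6@[10:11]
[12] read 'b'  n7⇒n1 ·f  emit P0@[12:12]
[13] read 'b'  n1⇒n1 ·f  emit P0@[13:13]
[14] read 'c'  n1⇒n4 ·f
[15] read 'd'  n4⇒n5  emit P6@[14:15]
[16] read 'd'  n5⇒n2 ·f
[17] read 'd'  n2⇒n2 ·f
[18] read 'a'  n2⇒n3  emit P1@[17:18]
[19] read 'a'  n3⇒n12 ·f
[20] read 'b'  n12⇒n9 ·f  emit P0@[20:20],P3@[19:20]
[21] read 'c'  n9⇒n4 ·f
[22] read 'd'  n4⇒n5  emit P6@[21:22]
[23] read 'c'  n5⇒n6
[24] read 'd'  n6⇒n7  emit P2@[21:24],P6@[23:24]
[25] read 'c'  n7⇒n6 ·f
[26] read 'a'  n6⇒n8 ·f
[27] read 'a'  n8⇒n12
[28] read 'd'  n12⇒n13
[29] read 'a'  n13⇒n14  emit P1@[28:29],P5@[26:29]
[30] read 'a'  n14⇒n12 ·f
[31] read 'c'  n12⇒n4 ·f
[32] read 'c'  n4⇒n10
[33] read 'b'  n10⇒n1 ·f  emit P0@[33:33]
[34] read 'a'  n1⇒n8 ·f
[35] read 'd'  n8⇒n2 ·f
[36] read 'a'  n2⇒n3  emit P1@[35:36]
[37] read 'b'  n3⇒n9 ·f  emit P0@[37:37],P3@[36:37]
[38] read 'd'  n9⇒n2 ·f
[39] read 'c'  n2⇒n4 ·f
[40] read 'd'  n4⇒n5  emit P6@[39:40]
[41] read 'c'  n5⇒n6
[42] read 'd'  n6⇒n7  emit P2@[39:42],P6@[41:42]
[43] read 'd'  n7⇒n2 ·f
[44] read 'a'  n2⇒n3  emit P1@[43:44]
[45] read 'c'  n3⇒n4 ·f
[46] read 'c'  n4⇒n10
[47] read 'c'  n10⇒n10 ·f
[48] read 'c'  n10⇒n10 ·f
[49] read 'd'  n10⇒n11  emit P4@[47:49],P6@[48:49]
[50] read 'c'  n11⇒n6 ·f
[51] read 'c'  n6⇒n10 ·f
[52] read 'd'  n10⇒n11  emit P4@[50:52],P6@[51:52]
[53] read 'c'  n11⇒n6 ·f
[54] read 'b'  n6⇒n1 ·f  emit P0@[54:54]
[55] read 'a'  n1⇒n8 ·f
[56] read 'c'  n8⇒n4 ·f

Matches: [[1,1],[4,6],[6,2],[6,6],[9,4],[9,6],[11,2],[11,6],[12,0],[13,0],[15,6],[18,1],[20,0],[20,3],[22,6],[24,2],[24,6],[29,1],[29,5],[33,0],[36,1],[37,0],[37,3],[40,6],[42,2],[42,6],[44,1],[49,4],[49,6],[52,4],[52,6],[54,0]]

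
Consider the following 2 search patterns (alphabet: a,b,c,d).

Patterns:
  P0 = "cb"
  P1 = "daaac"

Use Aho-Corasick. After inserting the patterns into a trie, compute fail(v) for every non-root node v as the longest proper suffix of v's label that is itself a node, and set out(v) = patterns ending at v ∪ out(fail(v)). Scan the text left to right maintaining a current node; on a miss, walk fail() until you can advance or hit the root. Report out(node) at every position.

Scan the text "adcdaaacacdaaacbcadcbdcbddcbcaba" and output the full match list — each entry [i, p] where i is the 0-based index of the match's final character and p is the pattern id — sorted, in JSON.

Construct AC machine:
Trie (insert patterns):
  n0 'ε': c→1 d→3
  n1 'c': b→2
  n2 'cb': ·  ←P0
  n3 'd': a→4
  n4 'da': a→5
  n5 'daa': a→6
  n6 'daaa': c→7
  n7 'daaac': ·  ←P1

BFS fail/out derivation:
  fail(1) 'c': from fail(0)=0 chase 'c': 0 ⇒ 0;  out=∅∪out(0)=∅
  fail(3) 'd': from fail(0)=0 chase 'd': 0 ⇒ 0;  out=∅∪out(0)=∅
  fail(2) 'cb': from fail(1)=0 chase 'b': 0 ⇒ 0;  out={0}∪out(0)={0}
  fail(4) 'da': from fail(3)=0 chase 'a': 0 ⇒ 0;  out=∅∪out(0)=∅
  fail(5) 'daa': from fail(4)=0 chase 'a': 0 ⇒ 0;  out=∅∪out(0)=∅
  fail(6) 'daaa': from fail(5)=0 chase 'a': 0 ⇒ 0;  out=∅∪out(0)=∅
  fail(7) 'daaac': from fail(6)=0 chase 'c': 0 ⇒ 1;  out={1}∪out(1)={1}

Scan:
i=0 'a': node 0→0
i=1 'd': node 0→3
i=2 'c': node 3→1 ·f
i=3 'd': node 1→3 ·f
i=4 'a': node 3→4
i=5 'a': node 4→5
i=6 'a': node 5→6
i=7 'c': node 6→7  → match P1@[3:7]
i=8 'a': node 7→0 ·f
i=9 'c': node 0→1
i=10 'd': node 1→3 ·f
i=11 'a': node 3→4
i=12 'a': node 4→5
i=13 'a': node 5→6
i=14 'c': node 6→7  → match P1@[10:14]
i=15 'b': node 7→2 ·f  → match P0@[14:15]
i=16 'c': node 2→1 ·f
i=17 'a': node 1→0 ·f
i=18 'd': node 0→3
i=19 'c': node 3→1 ·f
i=20 'b': node 1→2  → match P0@[19:20]
i=21 'd': node 2→3 ·f
i=22 'c': node 3→1 ·f
i=23 'b': node 1→2  → match P0@[22:23]
i=24 'd': node 2→3 ·f
i=25 'd': node 3→3 ·f
i=26 'c': node 3→1 ·f
i=27 'b': node 1→2  → match P0@[26:27]
i=28 'c': node 2→1 ·f
i=29 'a': node 1→0 ·f
i=30 'b': node 0→0
i=31 'a': node 0→0

Result: [[7,1],[14,1],[15,0],[20,0],[23,0],[27,0]]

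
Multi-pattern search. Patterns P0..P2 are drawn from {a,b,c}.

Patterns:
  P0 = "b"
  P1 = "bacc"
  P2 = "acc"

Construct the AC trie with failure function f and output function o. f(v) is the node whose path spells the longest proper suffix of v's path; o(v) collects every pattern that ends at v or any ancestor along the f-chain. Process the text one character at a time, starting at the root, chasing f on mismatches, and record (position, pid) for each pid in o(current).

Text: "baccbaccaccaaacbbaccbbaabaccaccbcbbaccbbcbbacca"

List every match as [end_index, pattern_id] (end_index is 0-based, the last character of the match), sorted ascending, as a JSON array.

Build automaton:
Trie nodes:
  n0 'ε': a→5 b→1
  n1 'b': a→2  ←P0
  n2 'ba': c→3
  n3 'bac': c→4
  n4 'bacc': ·  ←P1
  n5 'a': c→6
  n6 'ac': c→7
  n7 'acc': ·  ←P2

Failure links (BFS by depth):
  n1('b'): parent n0 fail=0; on 'b' 0 → fail=0;  out {0}∪∅={0}
  n5('a'): parent n0 fail=0; on 'a' 0 → fail=0;  out ∅∪∅=∅
  n2('ba'): parent n1 fail=0; on 'a' 0 → fail=5;  out ∅∪∅=∅
  n6('ac'): parent n5 fail=0; on 'c' 0 → fail=0;  out ∅∪∅=∅
  n3('bac'): parent n2 fail=5; on 'c' 5 → fail=6;  out ∅∪∅=∅
  n7('acc'): parent n6 fail=0; on 'c' 0 → fail=0;  out {2}∪∅={2}
  n4('bacc'): parent n3 fail=6; on 'c' 6 → fail=7;  out {1}∪{2}={1,2}

Text stream:
pos 0 'b': at 1  emit P0@[0:0]
pos 1 'a': at 2
pos 2 'c': at 3
pos 3 'c': at 4  emit P1@[0:3],P2@[1:3]
pos 4 'b': at 1 (fail-walked)  emit P0@[4:4]
pos 5 'a': at 2
pos 6 'c': at 3
pos 7 'c': at 4  emit P1@[4:7],P2@[5:7]
pos 8 'a': at 5 (fail-walked)
pos 9 'c': at 6
pos 10 'c': at 7  emit P2@[8:10]
pos 11 'a': at 5 (fail-walked)
pos 12 'a': at 5 (fail-walked)
pos 13 'a': at 5 (fail-walked)
pos 14 'c': at 6
pos 15 'b': at 1 (fail-walked)  emit P0@[15:15]
pos 16 'b': at 1 (fail-walked)  emit P0@[16:16]
pos 17 'a': at 2
pos 18 'c': at 3
pos 19 'c': at 4  emit P1@[16:19],P2@[17:19]
pos 20 'b': at 1 (fail-walked)  emit P0@[20:20]
pos 21 'b': at 1 (fail-walked)  emit P0@[21:21]
pos 22 'a': at 2
pos 23 'a': at 5 (fail-walked)
pos 24 'b': at 1 (fail-walked)  emit P0@[24:24]
pos 25 'a': at 2
pos 26 'c': at 3
pos 27 'c': at 4  emit P1@[24:27],P2@[25:27]
pos 28 'a': at 5 (fail-walked)
pos 29 'c': at 6
pos 30 'c': at 7  emit P2@[28:30]
pos 31 'b': at 1 (fail-walked)  emit P0@[31:31]
pos 32 'c': at 0 (fail-walked)
pos 33 'b': at 1  emit P0@[33:33]
pos 34 'b': at 1 (fail-walked)  emit P0@[34:34]
pos 35 'a': at 2
pos 36 'c': at 3
pos 37 'c': at 4  emit P1@[34:37],P2@[35:37]
pos 38 'b': at 1 (fail-walked)  emit P0@[38:38]
pos 39 'b': at 1 (fail-walked)  emit P0@[39:39]
pos 40 'c': at 0 (fail-walked)
pos 41 'b': at 1  emit P0@[41:41]
pos 42 'b': at 1 (fail-walked)  emit P0@[42:42]
pos 43 'a': at 2
pos 44 'c': at 3
pos 45 'c': at 4  emit P1@[42:45],P2@[43:45]
pos 46 'a': at 5 (fail-walked)

Result: [[0,0],[3,1],[3,2],[4,0],[7,1],[7,2],[10,2],[15,0],[16,0],[19,1],[19,2],[20,0],[21,0],[24,0],[27,1],[27,2],[30,2],[31,0],[33,0],[34,0],[37,1],[37,2],[38,0],[39,0],[41,0],[42,0],[45,1],[45,2]]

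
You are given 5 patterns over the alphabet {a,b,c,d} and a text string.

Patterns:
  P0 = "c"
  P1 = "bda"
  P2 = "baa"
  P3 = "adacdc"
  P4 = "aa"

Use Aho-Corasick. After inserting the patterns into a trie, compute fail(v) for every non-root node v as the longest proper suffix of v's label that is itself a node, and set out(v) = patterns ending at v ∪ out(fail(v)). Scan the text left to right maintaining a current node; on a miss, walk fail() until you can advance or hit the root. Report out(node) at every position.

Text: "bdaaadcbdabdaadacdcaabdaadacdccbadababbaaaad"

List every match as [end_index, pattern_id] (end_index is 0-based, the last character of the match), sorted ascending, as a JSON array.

Construct AC machine:
Trie nodes:
  0='ε' goto a→7 b→2 c→1
  1='c' goto ·  [P0 ends]
  2='b' goto a→5 d→3
  3='bd' goto a→4
  4='bda' goto ·  [P1 ends]
  5='ba' goto a→6
  6='baa' goto ·  [P2 ends]
  7='a' goto a→13 d→8
  8='ad' goto a→9
  9='ada' goto c→10
  10='adac' goto d→11
  11='adacd' goto c→12
  12='adacdc' goto ·  [P3 ends]
  13='aa' goto ·  [P4 ends]

BFS fail/out derivation:
  fail(1) 'c': from fail(0)=0 chase 'c': 0 ⇒ 0;  out={0}∪out(0)={0}
  fail(2) 'b': from fail(0)=0 chase 'b': 0 ⇒ 0;  out=∅∪out(0)=∅
  fail(7) 'a': from fail(0)=0 chase 'a': 0 ⇒ 0;  out=∅∪out(0)=∅
  fail(3) 'bd': from fail(2)=0 chase 'd': 0 ⇒ 0;  out=∅∪out(0)=∅
  fail(5) 'ba': from fail(2)=0 chase 'a': 0 ⇒ 7;  out=∅∪out(7)=∅
  fail(8) 'ad': from fail(7)=0 chase 'd': 0 ⇒ 0;  out=∅∪out(0)=∅
  fail(13) 'aa': from fail(7)=0 chase 'a': 0 ⇒ 7;  out={4}∪out(7)={4}
  fail(4) 'bda': from fail(3)=0 chase 'a': 0 ⇒ 7;  out={1}∪out(7)={1}
  fail(6) 'baa': from fail(5)=7 chase 'a': 7 ⇒ 13;  out={2}∪out(13)={2,4}
  fail(9) 'ada': from fail(8)=0 chase 'a': 0 ⇒ 7;  out=∅∪out(7)=∅
  fail(10) 'adac': from fail(9)=7 chase 'c': 7→0 ⇒ 1;  out=∅∪out(1)={0}
  fail(11) 'adacd': from fail(10)=1 chase 'd': 1→0 ⇒ 0;  out=∅∪out(0)=∅
  fail(12) 'adacdc': from fail(11)=0 chase 'c': 0 ⇒ 1;  out={3}∪out(1)={0,3}

Text stream:
pos 0 'b': at 2
pos 1 'd': at 3
pos 2 'a': at 4  ** P1@[0:2]
pos 3 'a': at 13 ·f  ** P4@[2:3]
pos 4 'a': at 13 ·f  ** P4@[3:4]
pos 5 'd': at 8 ·f
pos 6 'c': at 1 ·f  ** P0@[6:6]
pos 7 'b': at 2 ·f
pos 8 'd': at 3
pos 9 'a': at 4  ** P1@[7:9]
pos 10 'b': at 2 ·f
pos 11 'd': at 3
pos 12 'a': at 4  ** P1@[10:12]
pos 13 'a': at 13 ·f  ** P4@[12:13]
pos 14 'd': at 8 ·f
pos 15 'a': at 9
pos 16 'c': at 10  ** P0@[16:16]
pos 17 'd': at 11
pos 18 'c': at 12  ** P0@[18:18],P3@[13:18]
pos 19 'a': at 7 ·f
pos 20 'a': at 13  ** P4@[19:20]
pos 21 'b': at 2 ·f
pos 22 'd': at 3
pos 23 'a': at 4  ** P1@[21:23]
pos 24 'a': at 13 ·f  ** P4@[23:24]
pos 25 'd': at 8 ·f
pos 26 'a': at 9
pos 27 'c': at 10  ** P0@[27:27]
pos 28 'd': at 11
pos 29 'c': at 12  ** P0@[29:29],P3@[24:29]
pos 30 'c': at 1 ·f  ** P0@[30:30]
pos 31 'b': at 2 ·f
pos 32 'a': at 5
pos 33 'd': at 8 ·f
pos 34 'a': at 9
pos 35 'b': at 2 ·f
pos 36 'a': at 5
pos 37 'b': at 2 ·f
pos 38 'b': at 2 ·f
pos 39 'a': at 5
pos 40 'a': at 6  ** P2@[38:40],P4@[39:40]
pos 41 'a': at 13 ·f  ** P4@[40:41]
pos 42 'a': at 13 ·f  ** P4@[41:42]
pos 43 'd': at 8 ·f

Result: [[2,1],[3,4],[4,4],[6,0],[9,1],[12,1],[13,4],[16,0],[18,0],[18,3],[20,4],[23,1],[24,4],[27,0],[29,0],[29,3],[30,0],[40,2],[40,4],[41,4],[42,4]]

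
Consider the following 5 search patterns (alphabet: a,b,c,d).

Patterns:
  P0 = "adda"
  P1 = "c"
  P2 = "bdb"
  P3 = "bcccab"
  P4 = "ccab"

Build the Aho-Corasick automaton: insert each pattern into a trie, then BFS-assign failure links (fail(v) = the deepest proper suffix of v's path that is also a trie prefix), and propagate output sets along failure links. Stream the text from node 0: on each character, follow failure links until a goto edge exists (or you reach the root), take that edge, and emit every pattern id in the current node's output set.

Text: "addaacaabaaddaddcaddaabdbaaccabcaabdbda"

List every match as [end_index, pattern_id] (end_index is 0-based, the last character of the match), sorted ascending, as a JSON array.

Construct AC machine:
Trie nodes:
  0='ε' goto a→1 b→6 c→5
  1='a' goto d→2
  2='ad' goto d→3
  3='add' goto a→4
  4='adda' goto ·  [P0 ends]
  5='c' goto c→14  [P1 ends]
  6='b' goto c→9 d→7
  7='bd' goto b→8
  8='bdb' goto ·  [P2 ends]
  9='bc' goto c→10
  10='bcc' goto c→11
  11='bccc' goto a→12
  12='bccca' goto b→13
  13='bcccab' goto ·  [P3 ends]
  14='cc' goto a→15
  15='cca' goto b→16
  16='ccab' goto ·  [P4 ends]

Failure links (BFS by depth):
  fail(1) 'a': from fail(0)=0 chase 'a': 0 ⇒ 0;  out=∅∪out(0)=∅
  fail(5) 'c': from fail(0)=0 chase 'c': 0 ⇒ 0;  out={1}∪out(0)={1}
  fail(6) 'b': from fail(0)=0 chase 'b': 0 ⇒ 0;  out=∅∪out(0)=∅
  fail(2) 'ad': from fail(1)=0 chase 'd': 0 ⇒ 0;  out=∅∪out(0)=∅
  fail(7) 'bd': from fail(6)=0 chase 'd': 0 ⇒ 0;  out=∅∪out(0)=∅
  fail(9) 'bc': from fail(6)=0 chase 'c': 0 ⇒ 5;  out=∅∪out(5)={1}
  fail(14) 'cc': from fail(5)=0 chase 'c': 0 ⇒ 5;  out=∅∪out(5)={1}
  fail(3) 'add': from fail(2)=0 chase 'd': 0 ⇒ 0;  out=∅∪out(0)=∅
  fail(8) 'bdb': from fail(7)=0 chase 'b': 0 ⇒ 6;  out={2}∪out(6)={2}
  fail(10) 'bcc': from fail(9)=5 chase 'c': 5 ⇒ 14;  out=∅∪out(14)={1}
  fail(15) 'cca': from fail(14)=5 chase 'a': 5→0 ⇒ 1;  out=∅∪out(1)=∅
  fail(4) 'adda': from fail(3)=0 chase 'a': 0 ⇒ 1;  out={0}∪out(1)={0}
  fail(11) 'bccc': from fail(10)=14 chase 'c': 14→5 ⇒ 14;  out=∅∪out(14)={1}
  fail(16) 'ccab': from fail(15)=1 chase 'b': 1→0 ⇒ 6;  out={4}∪out(6)={4}
  fail(12) 'bccca': from fail(11)=14 chase 'a': 14 ⇒ 15;  out=∅∪out(15)=∅
  fail(13) 'bcccab': from fail(12)=15 chase 'b': 15 ⇒ 16;  out={3}∪out(16)={3,4}

Text stream:
[0] read 'a'  n0⇒n1
[1] read 'd'  n1⇒n2
[2] read 'd'  n2⇒n3
[3] read 'a'  n3⇒n4  ** P0@[0:3]
[4] read 'a'  n4⇒n1 (via fail)
[5] read 'c'  n1⇒n5 (via fail)  ** P1@[5:5]
[6] read 'a'  n5⇒n1 (via fail)
[7] read 'a'  n1⇒n1 (via fail)
[8] read 'b'  n1⇒n6 (via fail)
[9] read 'a'  n6⇒n1 (via fail)
[10] read 'a'  n1⇒n1 (via fail)
[11] read 'd'  n1⇒n2
[12] read 'd'  n2⇒n3
[13] read 'a'  n3⇒n4  ** P0@[10:13]
[14] read 'd'  n4⇒n2 (via fail)
[15] read 'd'  n2⇒n3
[16] read 'c'  n3⇒n5 (via fail)  ** P1@[16:16]
[17] read 'a'  n5⇒n1 (via fail)
[18] read 'd'  n1⇒n2
[19] read 'd'  n2⇒n3
[20] read 'a'  n3⇒n4  ** P0@[17:20]
[21] read 'a'  n4⇒n1 (via fail)
[22] read 'b'  n1⇒n6 (via fail)
[23] read 'd'  n6⇒n7
[24] read 'b'  n7⇒n8  ** P2@[22:24]
[25] read 'a'  n8⇒n1 (via fail)
[26] read 'a'  n1⇒n1 (via fail)
[27] read 'c'  n1⇒n5 (via fail)  ** P1@[27:27]
[28] read 'c'  n5⇒n14  ** P1@[28:28]
[29] read 'a'  n14⇒n15
[30] read 'b'  n15⇒n16  ** P4@[27:30]
[31] read 'c'  n16⇒n9 (via fail)  ** P1@[31:31]
[32] read 'a'  n9⇒n1 (via fail)
[33] read 'a'  n1⇒n1 (via fail)
[34] read 'b'  n1⇒n6 (via fail)
[35] read 'd'  n6⇒n7
[36] read 'b'  n7⇒n8  ** P2@[34:36]
[37] read 'd'  n8⇒n7 (via fail)
[38] read 'a'  n7⇒n1 (via fail)

Matches: [[3,0],[5,1],[13,0],[16,1],[20,0],[24,2],[27,1],[28,1],[30,4],[31,1],[36,2]]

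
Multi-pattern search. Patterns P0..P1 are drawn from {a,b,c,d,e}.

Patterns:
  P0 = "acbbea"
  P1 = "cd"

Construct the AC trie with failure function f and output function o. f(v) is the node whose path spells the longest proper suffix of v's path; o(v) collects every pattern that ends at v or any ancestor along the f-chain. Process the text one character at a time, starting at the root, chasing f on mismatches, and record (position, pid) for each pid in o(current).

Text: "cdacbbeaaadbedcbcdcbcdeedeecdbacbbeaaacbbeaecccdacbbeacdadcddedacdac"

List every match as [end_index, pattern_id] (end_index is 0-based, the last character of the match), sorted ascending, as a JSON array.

Build automaton:
Trie (insert patterns):
  n0 'ε': a→1 c→7
  n1 'a': c→2
  n2 'ac': b→3
  n3 'acb': b→4
  n4 'acbb': e→5
  n5 'acbbe': a→6
  n6 'acbbea': ·  [P0 ends]
  n7 'c': d→8
  n8 'cd': ·  [P1 ends]

BFS fail/out derivation:
  fail(1) 'a': from fail(0)=0 chase 'a': 0 ⇒ 0;  out=∅∪out(0)=∅
  fail(7) 'c': from fail(0)=0 chase 'c': 0 ⇒ 0;  out=∅∪out(0)=∅
  fail(2) 'ac': from fail(1)=0 chase 'c': 0 ⇒ 7;  out=∅∪out(7)=∅
  fail(8) 'cd': from fail(7)=0 chase 'd': 0 ⇒ 0;  out={1}∪out(0)={1}
  fail(3) 'acb': from fail(2)=7 chase 'b': 7→0 ⇒ 0;  out=∅∪out(0)=∅
  fail(4) 'acbb': from fail(3)=0 chase 'b': 0 ⇒ 0;  out=∅∪out(0)=∅
  fail(5) 'acbbe': from fail(4)=0 chase 'e': 0 ⇒ 0;  out=∅∪out(0)=∅
  fail(6) 'acbbea': from fail(5)=0 chase 'a': 0 ⇒ 1;  out={0}∪out(1)={0}

Scan:
i=0 'c': node 0→7
i=1 'd': node 7→8  → match P1@[0:1]
i=2 'a': node 8→1 (via fail)
i=3 'c': node 1→2
i=4 'b': node 2→3
i=5 'b': node 3→4
i=6 'e': node 4→5
i=7 'a': node 5→6  → match P0@[2:7]
i=8 'a': node 6→1 (via fail)
i=9 'a': node 1→1 (via fail)
i=10 'd': node 1→0 (via fail)
i=11 'b': node 0→0
i=12 'e': node 0→0
i=13 'd': node 0→0
i=14 'c': node 0→7
i=15 'b': node 7→0 (via fail)
i=16 'c': node 0→7
i=17 'd': node 7→8  → match P1@[16:17]
i=18 'c': node 8→7 (via fail)
i=19 'b': node 7→0 (via fail)
i=20 'c': node 0→7
i=21 'd': node 7→8  → match P1@[20:21]
i=22 'e': node 8→0 (via fail)
i=23 'e': node 0→0
i=24 'd': node 0→0
i=25 'e': node 0→0
i=26 'e': node 0→0
i=27 'c': node 0→7
i=28 'd': node 7→8  → match P1@[27:28]
i=29 'b': node 8→0 (via fail)
i=30 'a': node 0→1
i=31 'c': node 1→2
i=32 'b': node 2→3
i=33 'b': node 3→4
i=34 'e': node 4→5
i=35 'a': node 5→6  → match P0@[30:35]
i=36 'a': node 6→1 (via fail)
i=37 'a': node 1→1 (via fail)
i=38 'c': node 1→2
i=39 'b': node 2→3
i=40 'b': node 3→4
i=41 'e': node 4→5
i=42 'a': node 5→6  → match P0@[37:42]
i=43 'e': node 6→0 (via fail)
i=44 'c': node 0→7
i=45 'c': node 7→7 (via fail)
i=46 'c': node 7→7 (via fail)
i=47 'd': node 7→8  → match P1@[46:47]
i=48 'a': node 8→1 (via fail)
i=49 'c': node 1→2
i=50 'b': node 2→3
i=51 'b': node 3→4
i=52 'e': node 4→5
i=53 'a': node 5→6  → match P0@[48:53]
i=54 'c': node 6→2 (via fail)
i=55 'd': node 2→8 (via fail)  → match P1@[54:55]
i=56 'a': node 8→1 (via fail)
i=57 'd': node 1→0 (via fail)
i=58 'c': node 0→7
i=59 'd': node 7→8  → match P1@[58:59]
i=60 'd': node 8→0 (via fail)
i=61 'e': node 0→0
i=62 'd': node 0→0
i=63 'a': node 0→1
i=64 'c': node 1→2
i=65 'd': node 2→8 (via fail)  → match P1@[64:65]
i=66 'a': node 8→1 (via fail)
i=67 'c': node 1→2

Matches: [[1,1],[7,0],[17,1],[21,1],[28,1],[35,0],[42,0],[47,1],[53,0],[55,1],[59,1],[65,1]]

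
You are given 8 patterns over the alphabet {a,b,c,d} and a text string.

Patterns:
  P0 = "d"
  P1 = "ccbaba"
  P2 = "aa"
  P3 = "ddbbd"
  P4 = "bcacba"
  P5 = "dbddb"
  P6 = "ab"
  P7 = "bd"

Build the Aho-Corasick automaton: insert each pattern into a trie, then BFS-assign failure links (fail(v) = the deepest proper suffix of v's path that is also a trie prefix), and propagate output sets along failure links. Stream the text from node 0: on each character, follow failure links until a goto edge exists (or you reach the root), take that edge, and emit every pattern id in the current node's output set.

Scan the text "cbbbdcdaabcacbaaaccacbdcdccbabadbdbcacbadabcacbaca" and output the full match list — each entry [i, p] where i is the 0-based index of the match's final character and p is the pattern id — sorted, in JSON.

Construct AC machine:
Trie nodes:
  0='ε' goto a→8 b→14 c→2 d→1
  1='d' goto b→20 d→10  [P0 ends]
  2='c' goto c→3
  3='cc' goto b→4
  4='ccb' goto a→5
  5='ccba' goto b→6
  6='ccbab' goto a→7
  7='ccbaba' goto ·  [P1 ends]
  8='a' goto a→9 b→24
  9='aa' goto ·  [P2 ends]
  10='dd' goto b→11
  11='ddb' goto b→12
  12='ddbb' goto d→13
  13='ddbbd' goto ·  [P3 ends]
  14='b' goto c→15 d→25
  15='bc' goto a→16
  16='bca' goto c→17
  17='bcac' goto b→18
  18='bcacb' goto a→19
  19='bcacba' goto ·  [P4 ends]
  20='db' goto d→21
  21='dbd' goto d→22
  22='dbdd' goto b→23
  23='dbddb' goto ·  [P5 ends]
  24='ab' goto ·  [P6 ends]
  25='bd' goto ·  [P7 ends]

BFS fail/out derivation:
  n1('d'): parent n0 fail=0; on 'd' 0 → fail=0;  out {0}∪∅={0}
  n2('c'): parent n0 fail=0; on 'c' 0 → fail=0;  out ∅∪∅=∅
  n8('a'): parent n0 fail=0; on 'a' 0 → fail=0;  out ∅∪∅=∅
  n14('b'): parent n0 fail=0; on 'b' 0 → fail=0;  out ∅∪∅=∅
  n3('cc'): parent n2 fail=0; on 'c' 0 → fail=2;  out ∅∪∅=∅
  n9('aa'): parent n8 fail=0; on 'a' 0 → fail=8;  out {2}∪∅={2}
  n10('dd'): parent n1 fail=0; on 'd' 0 → fail=1;  out ∅∪{0}={0}
  n15('bc'): parent n14 fail=0; on 'c' 0 → fail=2;  out ∅∪∅=∅
  n20('db'): parent n1 fail=0; on 'b' 0 → fail=14;  out ∅∪∅=∅
  n24('ab'): parent n8 fail=0; on 'b' 0 → fail=14;  out {6}∪∅={6}
  n25('bd'): parent n14 fail=0; on 'd' 0 → fail=1;  out {7}∪{0}={0,7}
  n4('ccb'): parent n3 fail=2; on 'b' 2→0 → fail=14;  out ∅∪∅=∅
  n11('ddb'): parent n10 fail=1; on 'b' 1 → fail=20;  out ∅∪∅=∅
  n16('bca'): parent n15 fail=2; on 'a' 2→0 → fail=8;  out ∅∪∅=∅
  n21('dbd'): parent n20 fail=14; on 'd' 14 → fail=25;  out ∅∪{0,7}={0,7}
  n5('ccba'): parent n4 fail=14; on 'a' 14→0 → fail=8;  out ∅∪∅=∅
  n12('ddbb'): parent n11 fail=20; on 'b' 20→14→0 → fail=14;  out ∅∪∅=∅
  n17('bcac'): parent n16 fail=8; on 'c' 8→0 → fail=2;  out ∅∪∅=∅
  n22('dbdd'): parent n21 fail=25; on 'd' 25→1 → fail=10;  out ∅∪{0}={0}
  n6('ccbab'): parent n5 fail=8; on 'b' 8 → fail=24;  out ∅∪{6}={6}
  n13('ddbbd'): parent n12 fail=14; on 'd' 14 → fail=25;  out {3}∪{0,7}={0,3,7}
  n18('bcacb'): parent n17 fail=2; on 'b' 2→0 → fail=14;  out ∅∪∅=∅
  n23('dbddb'): parent n22 fail=10; on 'b' 10 → fail=11;  out {5}∪∅={5}
  n7('ccbaba'): parent n6 fail=24; on 'a' 24→14→0 → fail=8;  out {1}∪∅={1}
  n19('bcacba'): parent n18 fail=14; on 'a' 14→0 → fail=8;  out {4}∪∅={4}

Run:
i=0 'c': node 0→2
i=1 'b': node 2→14 (fail-walked)
i=2 'b': node 14→14 (fail-walked)
i=3 'b': node 14→14 (fail-walked)
i=4 'd': node 14→25  → match P0@[4:4],P7@[3:4]
i=5 'c': node 25→2 (fail-walked)
i=6 'd': node 2→1 (fail-walked)  → match P0@[6:6]
i=7 'a': node 1→8 (fail-walked)
i=8 'a': node 8→9  → match P2@[7:8]
i=9 'b': node 9→24 (fail-walked)  → match P6@[8:9]
i=10 'c': node 24→15 (fail-walked)
i=11 'a': node 15→16
i=12 'c': node 16→17
i=13 'b': node 17→18
i=14 'a': node 18→19  → match P4@[9:14]
i=15 'a': node 19→9 (fail-walked)  → match P2@[14:15]
i=16 'a': node 9→9 (fail-walked)  → match P2@[15:16]
i=17 'c': node 9→2 (fail-walked)
i=18 'c': node 2→3
i=19 'a': node 3→8 (fail-walked)
i=20 'c': node 8→2 (fail-walked)
i=21 'b': node 2→14 (fail-walked)
i=22 'd': node 14→25  → match P0@[22:22],P7@[21:22]
i=23 'c': node 25→2 (fail-walked)
i=24 'd': node 2→1 (fail-walked)  → match P0@[24:24]
i=25 'c': node 1→2 (fail-walked)
i=26 'c': node 2→3
i=27 'b': node 3→4
i=28 'a': node 4→5
i=29 'b': node 5→6  → match P6@[28:29]
i=30 'a': node 6→7  → match P1@[25:30]
i=31 'd': node 7→1 (fail-walked)  → match P0@[31:31]
i=32 'b': node 1→20
i=33 'd': node 20→21  → match P0@[33:33],P7@[32:33]
i=34 'b': node 21→20 (fail-walked)
i=35 'c': node 20→15 (fail-walked)
i=36 'a': node 15→16
i=37 'c': node 16→17
i=38 'b': node 17→18
i=39 'a': node 18→19  → match P4@[34:39]
i=40 'd': node 19→1 (fail-walked)  → match P0@[40:40]
i=41 'a': node 1→8 (fail-walked)
i=42 'b': node 8→24  → match P6@[41:42]
i=43 'c': node 24→15 (fail-walked)
i=44 'a': node 15→16
i=45 'c': node 16→17
i=46 'b': node 17→18
i=47 'a': node 18→19  → match P4@[42:47]
i=48 'c': node 19→2 (fail-walked)
i=49 'a': node 2→8 (fail-walked)

Matches: [[4,0],[4,7],[6,0],[8,2],[9,6],[14,4],[15,2],[16,2],[22,0],[22,7],[24,0],[29,6],[30,1],[31,0],[33,0],[33,7],[39,4],[40,0],[42,6],[47,4]]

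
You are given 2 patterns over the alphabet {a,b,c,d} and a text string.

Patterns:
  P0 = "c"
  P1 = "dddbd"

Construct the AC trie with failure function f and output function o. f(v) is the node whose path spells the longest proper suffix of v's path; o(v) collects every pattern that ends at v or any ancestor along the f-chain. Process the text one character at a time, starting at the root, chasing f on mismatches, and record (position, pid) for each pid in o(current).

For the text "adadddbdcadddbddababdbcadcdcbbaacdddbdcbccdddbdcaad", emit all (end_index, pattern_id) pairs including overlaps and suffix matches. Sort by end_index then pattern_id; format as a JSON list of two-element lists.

Build automaton:
Trie (insert patterns):
  n0 'ε': c→1 d→2
  n1 'c': ·  ←P0
  n2 'd': d→3
  n3 'dd': d→4
  n4 'ddd': b→5
  n5 'dddb': d→6
  n6 'dddbd': ·  ←P1

BFS fail/out derivation:
  n1('c'): parent n0 fail=0; on 'c' 0 → fail=0;  out {0}∪∅={0}
  n2('d'): parent n0 fail=0; on 'd' 0 → fail=0;  out ∅∪∅=∅
  n3('dd'): parent n2 fail=0; on 'd' 0 → fail=2;  out ∅∪∅=∅
  n4('ddd'): parent n3 fail=2; on 'd' 2 → fail=3;  out ∅∪∅=∅
  n5('dddb'): parent n4 fail=3; on 'b' 3→2→0 → fail=0;  out ∅∪∅=∅
  n6('dddbd'): parent n5 fail=0; on 'd' 0 → fail=2;  out {1}∪∅={1}

Run:
i=0 'a': node 0→0
i=1 'd': node 0→2
i=2 'a': node 2→0 (fail-walked)
i=3 'd': node 0→2
i=4 'd': node 2→3
i=5 'd': node 3→4
i=6 'b': node 4→5
i=7 'd': node 5→6  ** P1@[3:7]
i=8 'c': node 6→1 (fail-walked)  ** P0@[8:8]
i=9 'a': node 1→0 (fail-walked)
i=10 'd': node 0→2
i=11 'd': node 2→3
i=12 'd': node 3→4
i=13 'b': node 4→5
i=14 'd': node 5→6  ** P1@[10:14]
i=15 'd': node 6→3 (fail-walked)
i=16 'a': node 3→0 (fail-walked)
i=17 'b': node 0→0
i=18 'a': node 0→0
i=19 'b': node 0→0
i=20 'd': node 0→2
i=21 'b': node 2→0 (fail-walked)
i=22 'c': node 0→1  ** P0@[22:22]
i=23 'a': node 1→0 (fail-walked)
i=24 'd': node 0→2
i=25 'c': node 2→1 (fail-walked)  ** P0@[25:25]
i=26 'd': node 1→2 (fail-walked)
i=27 'c': node 2→1 (fail-walked)  ** P0@[27:27]
i=28 'b': node 1→0 (fail-walked)
i=29 'b': node 0→0
i=30 'a': node 0→0
i=31 'a': node 0→0
i=32 'c': node 0→1  ** P0@[32:32]
i=33 'd': node 1→2 (fail-walked)
i=34 'd': node 2→3
i=35 'd': node 3→4
i=36 'b': node 4→5
i=37 'd': node 5→6  ** P1@[33:37]
i=38 'c': node 6→1 (fail-walked)  ** P0@[38:38]
i=39 'b': node 1→0 (fail-walked)
i=40 'c': node 0→1  ** P0@[40:40]
i=41 'c': node 1→1 (fail-walked)  ** P0@[41:41]
i=42 'd': node 1→2 (fail-walked)
i=43 'd': node 2→3
i=44 'd': node 3→4
i=45 'b': node 4→5
i=46 'd': node 5→6  ** P1@[42:46]
i=47 'c': node 6→1 (fail-walked)  ** P0@[47:47]
i=48 'a': node 1→0 (fail-walked)
i=49 'a': node 0→0
i=50 'd': node 0→2

All matches (sorted): [[7,1],[8,0],[14,1],[22,0],[25,0],[27,0],[32,0],[37,1],[38,0],[40,0],[41,0],[46,1],[47,0]]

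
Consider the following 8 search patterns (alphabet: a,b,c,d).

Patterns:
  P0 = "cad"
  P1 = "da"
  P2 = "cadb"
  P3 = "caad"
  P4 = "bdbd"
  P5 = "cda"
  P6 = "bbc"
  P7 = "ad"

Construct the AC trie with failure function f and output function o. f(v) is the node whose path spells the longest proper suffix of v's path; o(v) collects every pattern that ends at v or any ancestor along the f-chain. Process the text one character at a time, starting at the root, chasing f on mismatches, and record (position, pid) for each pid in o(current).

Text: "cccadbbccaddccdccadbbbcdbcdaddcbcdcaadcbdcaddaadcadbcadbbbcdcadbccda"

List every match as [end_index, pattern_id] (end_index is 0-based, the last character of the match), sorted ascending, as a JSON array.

Construct AC machine:
Trie nodes:
  n0 'ε': a→17 b→9 c→1 d→4
  n1 'c': a→2 d→13
  n2 'ca': a→7 d→3
  n3 'cad': b→6  ←P0
  n4 'd': a→5
  n5 'da': ·  ←P1
  n6 'cadb': ·  ←P2
  n7 'caa': d→8
  n8 'caad': ·  ←P3
  n9 'b': b→15 d→10
  n10 'bd': b→11
  n11 'bdb': d→12
  n12 'bdbd': ·  ←P4
  n13 'cd': a→14
  n14 'cda': ·  ←P5
  n15 'bb': c→16
  n16 'bbc': ·  ←P6
  n17 'a': d→18
  n18 'ad': ·  ←P7

BFS fail/out derivation:
  fail(1) 'c': from fail(0)=0 chase 'c': 0 ⇒ 0;  out=∅∪out(0)=∅
  fail(4) 'd': from fail(0)=0 chase 'd': 0 ⇒ 0;  out=∅∪out(0)=∅
  fail(9) 'b': from fail(0)=0 chase 'b': 0 ⇒ 0;  out=∅∪out(0)=∅
  fail(17) 'a': from fail(0)=0 chase 'a': 0 ⇒ 0;  out=∅∪out(0)=∅
  fail(2) 'ca': from fail(1)=0 chase 'a': 0 ⇒ 17;  out=∅∪out(17)=∅
  fail(5) 'da': from fail(4)=0 chase 'a': 0 ⇒ 17;  out={1}∪out(17)={1}
  fail(10) 'bd': from fail(9)=0 chase 'd': 0 ⇒ 4;  out=∅∪out(4)=∅
  fail(13) 'cd': from fail(1)=0 chase 'd': 0 ⇒ 4;  out=∅∪out(4)=∅
  fail(15) 'bb': from fail(9)=0 chase 'b': 0 ⇒ 9;  out=∅∪out(9)=∅
  fail(18) 'ad': from fail(17)=0 chase 'd': 0 ⇒ 4;  out={7}∪out(4)={7}
  fail(3) 'cad': from fail(2)=17 chase 'd': 17 ⇒ 18;  out={0}∪out(18)={0,7}
  fail(7) 'caa': from fail(2)=17 chase 'a': 17→0 ⇒ 17;  out=∅∪out(17)=∅
  fail(11) 'bdb': from fail(10)=4 chase 'b': 4→0 ⇒ 9;  out=∅∪out(9)=∅
  fail(14) 'cda': from fail(13)=4 chase 'a': 4 ⇒ 5;  out={5}∪out(5)={1,5}
  fail(16) 'bbc': from fail(15)=9 chase 'c': 9→0 ⇒ 1;  out={6}∪out(1)={6}
  fail(6) 'cadb': from fail(3)=18 chase 'b': 18→4→0 ⇒ 9;  out={2}∪out(9)={2}
  fail(8) 'caad': from fail(7)=17 chase 'd': 17 ⇒ 18;  out={3}∪out(18)={3,7}
  fail(12) 'bdbd': from fail(11)=9 chase 'd': 9 ⇒ 10;  out={4}∪out(10)={4}

Text stream:
[0] read 'c'  n0⇒n1
[1] read 'c'  n1⇒n1 ·f
[2] read 'c'  n1⇒n1 ·f
[3] read 'a'  n1⇒n2
[4] read 'd'  n2⇒n3  → match P0@[2:4],P7@[3:4]
[5] read 'b'  n3⇒n6  → match P2@[2:5]
[6] read 'b'  n6⇒n15 ·f
[7] read 'c'  n15⇒n16  → match P6@[5:7]
[8] read 'c'  n16⇒n1 ·f
[9] read 'a'  n1⇒n2
[10] read 'd'  n2⇒n3  → match P0@[8:10],P7@[9:10]
[11] read 'd'  n3⇒n4 ·f
[12] read 'c'  n4⇒n1 ·f
[13] read 'c'  n1⇒n1 ·f
[14] read 'd'  n1⇒n13
[15] read 'c'  n13⇒n1 ·f
[16] read 'c'  n1⇒n1 ·f
[17] read 'a'  n1⇒n2
[18] read 'd'  n2⇒n3  → match P0@[16:18],P7@[17:18]
[19] read 'b'  n3⇒n6  → match P2@[16:19]
[20] read 'b'  n6⇒n15 ·f
[21] read 'b'  n15⇒n15 ·f
[22] read 'c'  n15⇒n16  → match P6@[20:22]
[23] read 'd'  n16⇒n13 ·f
[24] read 'b'  n13⇒n9 ·f
[25] read 'c'  n9⇒n1 ·f
[26] read 'd'  n1⇒n13
[27] read 'a'  n13⇒n14  → match P1@[26:27],P5@[25:27]
[28] read 'd'  n14⇒n18 ·f  → match P7@[27:28]
[29] read 'd'  n18⇒n4 ·f
[30] read 'c'  n4⇒n1 ·f
[31] read 'b'  n1⇒n9 ·f
[32] read 'c'  n9⇒n1 ·f
[33] read 'd'  n1⇒n13
[34] read 'c'  n13⇒n1 ·f
[35] read 'a'  n1⇒n2
[36] read 'a'  n2⇒n7
[37] read 'd'  n7⇒n8  → match P3@[34:37],P7@[36:37]
[38] read 'c'  n8⇒n1 ·f
[39] read 'b'  n1⇒n9 ·f
[40] read 'd'  n9⇒n10
[41] read 'c'  n10⇒n1 ·f
[42] read 'a'  n1⇒n2
[43] read 'd'  n2⇒n3  → match P0@[41:43],P7@[42:43]
[44] read 'd'  n3⇒n4 ·f
[45] read 'a'  n4⇒n5  → match P1@[44:45]
[46] read 'a'  n5⇒n17 ·f
[47] read 'd'  n17⇒n18  → match P7@[46:47]
[48] read 'c'  n18⇒n1 ·f
[49] read 'a'  n1⇒n2
[50] read 'd'  n2⇒n3  → match P0@[48:50],P7@[49:50]
[51] read 'b'  n3⇒n6  → match P2@[48:51]
[52] read 'c'  n6⇒n1 ·f
[53] read 'a'  n1⇒n2
[54] read 'd'  n2⇒n3  → match P0@[52:54],P7@[53:54]
[55] read 'b'  n3⇒n6  → match P2@[52:55]
[56] read 'b'  n6⇒n15 ·f
[57] read 'b'  n15⇒n15 ·f
[58] read 'c'  n15⇒n16  → match P6@[56:58]
[59] read 'd'  n16⇒n13 ·f
[60] read 'c'  n13⇒n1 ·f
[61] read 'a'  n1⇒n2
[62] read 'd'  n2⇒n3  → match P0@[60:62],P7@[61:62]
[63] read 'b'  n3⇒n6  → match P2@[60:63]
[64] read 'c'  n6⇒n1 ·f
[65] read 'c'  n1⇒n1 ·f
[66] read 'd'  n1⇒n13
[67] read 'a'  n13⇒n14  → match P1@[66:67],P5@[65:67]

All matches (sorted): [[4,0],[4,7],[5,2],[7,6],[10,0],[10,7],[18,0],[18,7],[19,2],[22,6],[27,1],[27,5],[28,7],[37,3],[37,7],[43,0],[43,7],[45,1],[47,7],[50,0],[50,7],[51,2],[54,0],[54,7],[55,2],[58,6],[62,0],[62,7],[63,2],[67,1],[67,5]]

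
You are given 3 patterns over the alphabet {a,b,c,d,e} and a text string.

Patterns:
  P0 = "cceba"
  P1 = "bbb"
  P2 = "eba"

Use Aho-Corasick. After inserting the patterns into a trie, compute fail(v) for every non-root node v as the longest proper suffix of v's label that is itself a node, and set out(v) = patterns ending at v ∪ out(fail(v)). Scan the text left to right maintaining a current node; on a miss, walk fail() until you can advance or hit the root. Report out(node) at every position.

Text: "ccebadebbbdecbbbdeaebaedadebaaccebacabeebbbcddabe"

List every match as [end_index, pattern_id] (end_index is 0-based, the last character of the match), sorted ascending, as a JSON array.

Build automaton:
Trie nodes:
  0='ε' goto b→6 c→1 e→9
  1='c' goto c→2
  2='cc' goto e→3
  3='cce' goto b→4
  4='cceb' goto a→5
  5='cceba' goto ·  ←P0
  6='b' goto b→7
  7='bb' goto b→8
  8='bbb' goto ·  ←P1
  9='e' goto b→10
  10='eb' goto a→11
  11='eba' goto ·  ←P2

Failure links (BFS by depth):
  fail(1) 'c': from fail(0)=0 chase 'c': 0 ⇒ 0;  out=∅∪out(0)=∅
  fail(6) 'b': from fail(0)=0 chase 'b': 0 ⇒ 0;  out=∅∪out(0)=∅
  fail(9) 'e': from fail(0)=0 chase 'e': 0 ⇒ 0;  out=∅∪out(0)=∅
  fail(2) 'cc': from fail(1)=0 chase 'c': 0 ⇒ 1;  out=∅∪out(1)=∅
  fail(7) 'bb': from fail(6)=0 chase 'b': 0 ⇒ 6;  out=∅∪out(6)=∅
  fail(10) 'eb': from fail(9)=0 chase 'b': 0 ⇒ 6;  out=∅∪out(6)=∅
  fail(3) 'cce': from fail(2)=1 chase 'e': 1→0 ⇒ 9;  out=∅∪out(9)=∅
  fail(8) 'bbb': from fail(7)=6 chase 'b': 6 ⇒ 7;  out={1}∪out(7)={1}
  fail(11) 'eba': from fail(10)=6 chase 'a': 6→0 ⇒ 0;  out={2}∪out(0)={2}
  fail(4) 'cceb': from fail(3)=9 chase 'b': 9 ⇒ 10;  out=∅∪out(10)=∅
  fail(5) 'cceba': from fail(4)=10 chase 'a': 10 ⇒ 11;  out={0}∪out(11)={0,2}

Text stream:
i=0 'c': node 0→1
i=1 'c': node 1→2
i=2 'e': node 2→3
i=3 'b': node 3→4
i=4 'a': node 4→5  ** P0@[0:4],P2@[2:4]
i=5 'd': node 5→0 (via fail)
i=6 'e': node 0→9
i=7 'b': node 9→10
i=8 'b': node 10→7 (via fail)
i=9 'b': node 7→8  ** P1@[7:9]
i=10 'd': node 8→0 (via fail)
i=11 'e': node 0→9
i=12 'c': node 9→1 (via fail)
i=13 'b': node 1→6 (via fail)
i=14 'b': node 6→7
i=15 'b': node 7→8  ** P1@[13:15]
i=16 'd': node 8→0 (via fail)
i=17 'e': node 0→9
i=18 'a': node 9→0 (via fail)
i=19 'e': node 0→9
i=20 'b': node 9→10
i=21 'a': node 10→11  ** P2@[19:21]
i=22 'e': node 11→9 (via fail)
i=23 'd': node 9→0 (via fail)
i=24 'a': node 0→0
i=25 'd': node 0→0
i=26 'e': node 0→9
i=27 'b': node 9→10
i=28 'a': node 10→11  ** P2@[26:28]
i=29 'a': node 11→0 (via fail)
i=30 'c': node 0→1
i=31 'c': node 1→2
i=32 'e': node 2→3
i=33 'b': node 3→4
i=34 'a': node 4→5  ** P0@[30:34],P2@[32:34]
i=35 'c': node 5→1 (via fail)
i=36 'a': node 1→0 (via fail)
i=37 'b': node 0→6
i=38 'e': node 6→9 (via fail)
i=39 'e': node 9→9 (via fail)
i=40 'b': node 9→10
i=41 'b': node 10→7 (via fail)
i=42 'b': node 7→8  ** P1@[40:42]
i=43 'c': node 8→1 (via fail)
i=44 'd': node 1→0 (via fail)
i=45 'd': node 0→0
i=46 'a': node 0→0
i=47 'b': node 0→6
i=48 'e': node 6→9 (via fail)

All matches (sorted): [[4,0],[4,2],[9,1],[15,1],[21,2],[28,2],[34,0],[34,2],[42,1]]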